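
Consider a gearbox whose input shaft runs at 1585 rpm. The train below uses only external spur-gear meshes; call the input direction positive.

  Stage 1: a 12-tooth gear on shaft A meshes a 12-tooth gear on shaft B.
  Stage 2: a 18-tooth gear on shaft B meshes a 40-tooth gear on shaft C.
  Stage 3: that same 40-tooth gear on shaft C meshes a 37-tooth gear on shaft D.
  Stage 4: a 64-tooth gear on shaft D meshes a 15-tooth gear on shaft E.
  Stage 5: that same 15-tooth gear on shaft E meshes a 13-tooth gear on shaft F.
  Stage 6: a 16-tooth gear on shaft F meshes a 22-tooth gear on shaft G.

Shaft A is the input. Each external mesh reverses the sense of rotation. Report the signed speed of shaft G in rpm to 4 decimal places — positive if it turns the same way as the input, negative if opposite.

+2760.7938 rpm (same as input, |ω| = 2760.7938 rpm)

Stage 1 [12T→12T]: ω = 1585.0000×12/12 = 1585.0000 rpm, dir flips to −; running = −1585.0000
Stage 2 [18T→40T]: ω = 1585.0000×18/40 = 713.2500 rpm, dir flips to +; running = +713.2500
Stage 3 [40T→37T]: ω = 713.2500×40/37 = 771.0811 rpm, dir flips to −; running = −771.0811
Stage 4 [64T→15T]: ω = 771.0811×64/15 = 3289.9459 rpm, dir flips to +; running = +3289.9459
Stage 5 [15T→13T]: ω = 3289.9459×15/13 = 3796.0915 rpm, dir flips to −; running = −3796.0915
Stage 6 [16T→22T]: ω = 3796.0915×16/22 = 2760.7938 rpm, dir flips to +; running = +2760.7938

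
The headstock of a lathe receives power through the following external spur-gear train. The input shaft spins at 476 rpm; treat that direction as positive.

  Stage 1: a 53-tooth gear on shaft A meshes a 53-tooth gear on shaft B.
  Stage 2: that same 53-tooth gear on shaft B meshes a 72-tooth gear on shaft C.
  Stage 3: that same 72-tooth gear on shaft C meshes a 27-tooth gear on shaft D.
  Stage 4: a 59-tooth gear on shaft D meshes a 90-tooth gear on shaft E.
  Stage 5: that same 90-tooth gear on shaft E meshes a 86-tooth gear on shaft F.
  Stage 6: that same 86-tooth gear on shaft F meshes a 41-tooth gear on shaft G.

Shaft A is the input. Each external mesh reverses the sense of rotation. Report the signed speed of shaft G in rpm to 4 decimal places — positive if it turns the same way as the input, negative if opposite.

Stage 1 [53T→53T]: ω = 476.0000×53/53 = 476.0000 rpm, dir flips to −; running = −476.0000
Stage 2 [53T→72T]: ω = 476.0000×53/72 = 350.3889 rpm, dir flips to +; running = +350.3889
Stage 3 [72T→27T]: ω = 350.3889×72/27 = 934.3704 rpm, dir flips to −; running = −934.3704
Stage 4 [59T→90T]: ω = 934.3704×59/90 = 612.5317 rpm, dir flips to +; running = +612.5317
Stage 5 [90T→86T]: ω = 612.5317×90/86 = 641.0215 rpm, dir flips to −; running = −641.0215
Stage 6 [86T→41T]: ω = 641.0215×86/41 = 1344.5818 rpm, dir flips to +; running = +1344.5818

+1344.5818 rpm (same as input, |ω| = 1344.5818 rpm)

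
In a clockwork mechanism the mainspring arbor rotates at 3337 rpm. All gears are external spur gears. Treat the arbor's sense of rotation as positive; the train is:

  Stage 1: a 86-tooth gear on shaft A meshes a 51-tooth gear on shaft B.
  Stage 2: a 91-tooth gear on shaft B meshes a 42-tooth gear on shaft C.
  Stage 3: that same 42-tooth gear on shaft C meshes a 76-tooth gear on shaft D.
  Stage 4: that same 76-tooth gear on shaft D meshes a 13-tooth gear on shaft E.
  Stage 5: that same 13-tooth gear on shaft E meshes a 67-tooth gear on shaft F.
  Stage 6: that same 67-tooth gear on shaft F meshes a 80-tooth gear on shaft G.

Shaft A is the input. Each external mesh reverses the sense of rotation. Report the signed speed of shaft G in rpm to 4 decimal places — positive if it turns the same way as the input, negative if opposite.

+6400.8240 rpm (same as input, |ω| = 6400.8240 rpm)

Stage 1 [86T→51T]: ω = 3337.0000×86/51 = 5627.0980 rpm, dir flips to −; running = −5627.0980
Stage 2 [91T→42T]: ω = 5627.0980×91/42 = 12192.0458 rpm, dir flips to +; running = +12192.0458
Stage 3 [42T→76T]: ω = 12192.0458×42/76 = 6737.7095 rpm, dir flips to −; running = −6737.7095
Stage 4 [76T→13T]: ω = 6737.7095×76/13 = 39389.6863 rpm, dir flips to +; running = +39389.6863
Stage 5 [13T→67T]: ω = 39389.6863×13/67 = 7642.7749 rpm, dir flips to −; running = −7642.7749
Stage 6 [67T→80T]: ω = 7642.7749×67/80 = 6400.8240 rpm, dir flips to +; running = +6400.8240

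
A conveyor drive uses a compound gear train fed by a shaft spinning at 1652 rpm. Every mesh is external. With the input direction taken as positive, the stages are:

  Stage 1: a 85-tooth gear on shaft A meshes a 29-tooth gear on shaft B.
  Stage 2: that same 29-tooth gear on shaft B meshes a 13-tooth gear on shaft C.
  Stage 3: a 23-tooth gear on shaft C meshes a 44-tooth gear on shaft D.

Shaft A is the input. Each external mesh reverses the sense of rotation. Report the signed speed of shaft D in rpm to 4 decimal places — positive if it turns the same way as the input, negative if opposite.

-5646.2587 rpm (opposite to input, |ω| = 5646.2587 rpm)

Stage 1 [85T→29T]: ω = 1652.0000×85/29 = 4842.0690 rpm, dir flips to −; running = −4842.0690
Stage 2 [29T→13T]: ω = 4842.0690×29/13 = 10801.5385 rpm, dir flips to +; running = +10801.5385
Stage 3 [23T→44T]: ω = 10801.5385×23/44 = 5646.2587 rpm, dir flips to −; running = −5646.2587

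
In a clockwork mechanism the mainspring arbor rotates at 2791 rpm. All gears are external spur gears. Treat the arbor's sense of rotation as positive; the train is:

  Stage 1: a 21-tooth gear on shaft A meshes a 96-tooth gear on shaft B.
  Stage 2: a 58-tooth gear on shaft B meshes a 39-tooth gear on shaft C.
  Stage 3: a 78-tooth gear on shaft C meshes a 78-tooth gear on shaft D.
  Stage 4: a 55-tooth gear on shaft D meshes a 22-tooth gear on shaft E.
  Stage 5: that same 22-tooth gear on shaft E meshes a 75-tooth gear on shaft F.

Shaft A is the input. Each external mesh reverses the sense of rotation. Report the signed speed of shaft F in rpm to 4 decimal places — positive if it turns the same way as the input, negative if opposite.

Stage 1 [21T→96T]: ω = 2791.0000×21/96 = 610.5312 rpm, dir flips to −; running = −610.5312
Stage 2 [58T→39T]: ω = 610.5312×58/39 = 907.9696 rpm, dir flips to +; running = +907.9696
Stage 3 [78T→78T]: ω = 907.9696×78/78 = 907.9696 rpm, dir flips to −; running = −907.9696
Stage 4 [55T→22T]: ω = 907.9696×55/22 = 2269.9239 rpm, dir flips to +; running = +2269.9239
Stage 5 [22T→75T]: ω = 2269.9239×22/75 = 665.8443 rpm, dir flips to −; running = −665.8443

-665.8443 rpm (opposite to input, |ω| = 665.8443 rpm)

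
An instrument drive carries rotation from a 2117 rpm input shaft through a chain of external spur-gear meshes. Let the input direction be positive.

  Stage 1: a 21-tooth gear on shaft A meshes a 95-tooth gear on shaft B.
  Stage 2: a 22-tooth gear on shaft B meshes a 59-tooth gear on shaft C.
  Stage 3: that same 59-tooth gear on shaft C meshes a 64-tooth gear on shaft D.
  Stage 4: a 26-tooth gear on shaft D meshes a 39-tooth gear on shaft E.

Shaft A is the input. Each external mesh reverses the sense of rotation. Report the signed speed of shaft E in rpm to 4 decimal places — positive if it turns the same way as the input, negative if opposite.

Stage 1 [21T→95T]: ω = 2117.0000×21/95 = 467.9684 rpm, dir flips to −; running = −467.9684
Stage 2 [22T→59T]: ω = 467.9684×22/59 = 174.4967 rpm, dir flips to +; running = +174.4967
Stage 3 [59T→64T]: ω = 174.4967×59/64 = 160.8641 rpm, dir flips to −; running = −160.8641
Stage 4 [26T→39T]: ω = 160.8641×26/39 = 107.2428 rpm, dir flips to +; running = +107.2428

+107.2428 rpm (same as input, |ω| = 107.2428 rpm)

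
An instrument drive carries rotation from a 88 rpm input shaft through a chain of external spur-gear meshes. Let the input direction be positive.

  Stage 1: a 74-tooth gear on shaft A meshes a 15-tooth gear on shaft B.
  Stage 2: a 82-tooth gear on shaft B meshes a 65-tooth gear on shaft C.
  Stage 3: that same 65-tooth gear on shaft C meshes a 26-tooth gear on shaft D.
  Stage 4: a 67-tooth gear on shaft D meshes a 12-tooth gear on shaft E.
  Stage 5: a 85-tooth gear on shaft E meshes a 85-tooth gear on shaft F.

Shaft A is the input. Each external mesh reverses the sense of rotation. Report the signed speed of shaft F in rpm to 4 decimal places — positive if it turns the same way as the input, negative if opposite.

-7644.6427 rpm (opposite to input, |ω| = 7644.6427 rpm)

Stage 1 [74T→15T]: ω = 88.0000×74/15 = 434.1333 rpm, dir flips to −; running = −434.1333
Stage 2 [82T→65T]: ω = 434.1333×82/65 = 547.6759 rpm, dir flips to +; running = +547.6759
Stage 3 [65T→26T]: ω = 547.6759×65/26 = 1369.1897 rpm, dir flips to −; running = −1369.1897
Stage 4 [67T→12T]: ω = 1369.1897×67/12 = 7644.6427 rpm, dir flips to +; running = +7644.6427
Stage 5 [85T→85T]: ω = 7644.6427×85/85 = 7644.6427 rpm, dir flips to −; running = −7644.6427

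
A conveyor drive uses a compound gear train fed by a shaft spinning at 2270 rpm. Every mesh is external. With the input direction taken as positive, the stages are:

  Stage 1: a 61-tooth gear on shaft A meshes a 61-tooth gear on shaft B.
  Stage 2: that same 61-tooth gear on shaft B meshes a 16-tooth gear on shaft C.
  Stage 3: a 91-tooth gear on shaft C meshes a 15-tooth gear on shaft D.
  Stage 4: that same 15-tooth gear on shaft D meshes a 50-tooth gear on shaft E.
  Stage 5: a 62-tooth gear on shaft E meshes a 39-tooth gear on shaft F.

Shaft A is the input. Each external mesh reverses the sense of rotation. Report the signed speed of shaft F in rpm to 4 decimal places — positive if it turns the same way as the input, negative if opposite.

-25039.9917 rpm (opposite to input, |ω| = 25039.9917 rpm)

Stage 1 [61T→61T]: ω = 2270.0000×61/61 = 2270.0000 rpm, dir flips to −; running = −2270.0000
Stage 2 [61T→16T]: ω = 2270.0000×61/16 = 8654.3750 rpm, dir flips to +; running = +8654.3750
Stage 3 [91T→15T]: ω = 8654.3750×91/15 = 52503.2083 rpm, dir flips to −; running = −52503.2083
Stage 4 [15T→50T]: ω = 52503.2083×15/50 = 15750.9625 rpm, dir flips to +; running = +15750.9625
Stage 5 [62T→39T]: ω = 15750.9625×62/39 = 25039.9917 rpm, dir flips to −; running = −25039.9917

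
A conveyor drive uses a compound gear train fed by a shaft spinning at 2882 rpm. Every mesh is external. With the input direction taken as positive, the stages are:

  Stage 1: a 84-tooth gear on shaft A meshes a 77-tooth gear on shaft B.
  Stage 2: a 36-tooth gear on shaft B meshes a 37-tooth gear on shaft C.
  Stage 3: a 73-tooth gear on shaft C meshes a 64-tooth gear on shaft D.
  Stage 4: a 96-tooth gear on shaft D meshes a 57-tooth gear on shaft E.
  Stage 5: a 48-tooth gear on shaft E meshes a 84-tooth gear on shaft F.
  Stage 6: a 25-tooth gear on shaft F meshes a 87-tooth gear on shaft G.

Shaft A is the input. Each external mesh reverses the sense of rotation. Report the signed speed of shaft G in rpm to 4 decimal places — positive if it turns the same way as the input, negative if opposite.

+964.9511 rpm (same as input, |ω| = 964.9511 rpm)

Stage 1 [84T→77T]: ω = 2882.0000×84/77 = 3144.0000 rpm, dir flips to −; running = −3144.0000
Stage 2 [36T→37T]: ω = 3144.0000×36/37 = 3059.0270 rpm, dir flips to +; running = +3059.0270
Stage 3 [73T→64T]: ω = 3059.0270×73/64 = 3489.2027 rpm, dir flips to −; running = −3489.2027
Stage 4 [96T→57T]: ω = 3489.2027×96/57 = 5876.5519 rpm, dir flips to +; running = +5876.5519
Stage 5 [48T→84T]: ω = 5876.5519×48/84 = 3358.0297 rpm, dir flips to −; running = −3358.0297
Stage 6 [25T→87T]: ω = 3358.0297×25/87 = 964.9511 rpm, dir flips to +; running = +964.9511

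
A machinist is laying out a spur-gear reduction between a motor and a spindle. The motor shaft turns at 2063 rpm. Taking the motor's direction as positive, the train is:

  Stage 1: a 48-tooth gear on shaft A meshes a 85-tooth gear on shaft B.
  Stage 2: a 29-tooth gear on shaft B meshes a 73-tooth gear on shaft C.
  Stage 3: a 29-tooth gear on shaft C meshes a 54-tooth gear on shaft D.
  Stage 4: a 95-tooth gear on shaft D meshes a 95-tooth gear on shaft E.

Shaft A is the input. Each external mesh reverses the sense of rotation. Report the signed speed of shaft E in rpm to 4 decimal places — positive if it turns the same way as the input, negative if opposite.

+248.5426 rpm (same as input, |ω| = 248.5426 rpm)

Stage 1 [48T→85T]: ω = 2063.0000×48/85 = 1164.9882 rpm, dir flips to −; running = −1164.9882
Stage 2 [29T→73T]: ω = 1164.9882×29/73 = 462.8035 rpm, dir flips to +; running = +462.8035
Stage 3 [29T→54T]: ω = 462.8035×29/54 = 248.5426 rpm, dir flips to −; running = −248.5426
Stage 4 [95T→95T]: ω = 248.5426×95/95 = 248.5426 rpm, dir flips to +; running = +248.5426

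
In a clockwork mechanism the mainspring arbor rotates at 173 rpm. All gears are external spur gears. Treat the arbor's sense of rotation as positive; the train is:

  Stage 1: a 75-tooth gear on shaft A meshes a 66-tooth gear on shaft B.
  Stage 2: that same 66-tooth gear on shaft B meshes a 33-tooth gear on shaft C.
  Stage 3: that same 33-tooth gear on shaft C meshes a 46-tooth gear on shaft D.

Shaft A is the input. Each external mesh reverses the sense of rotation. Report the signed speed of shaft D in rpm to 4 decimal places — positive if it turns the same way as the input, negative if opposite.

Stage 1 [75T→66T]: ω = 173.0000×75/66 = 196.5909 rpm, dir flips to −; running = −196.5909
Stage 2 [66T→33T]: ω = 196.5909×66/33 = 393.1818 rpm, dir flips to +; running = +393.1818
Stage 3 [33T→46T]: ω = 393.1818×33/46 = 282.0652 rpm, dir flips to −; running = −282.0652

-282.0652 rpm (opposite to input, |ω| = 282.0652 rpm)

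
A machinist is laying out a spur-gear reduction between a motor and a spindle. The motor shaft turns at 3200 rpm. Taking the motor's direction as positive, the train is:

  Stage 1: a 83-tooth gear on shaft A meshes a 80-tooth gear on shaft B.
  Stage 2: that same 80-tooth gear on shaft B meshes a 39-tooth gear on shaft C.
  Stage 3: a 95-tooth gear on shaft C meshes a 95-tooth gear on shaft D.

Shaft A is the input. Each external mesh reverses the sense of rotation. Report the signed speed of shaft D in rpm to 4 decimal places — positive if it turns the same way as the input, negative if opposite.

Stage 1 [83T→80T]: ω = 3200.0000×83/80 = 3320.0000 rpm, dir flips to −; running = −3320.0000
Stage 2 [80T→39T]: ω = 3320.0000×80/39 = 6810.2564 rpm, dir flips to +; running = +6810.2564
Stage 3 [95T→95T]: ω = 6810.2564×95/95 = 6810.2564 rpm, dir flips to −; running = −6810.2564

-6810.2564 rpm (opposite to input, |ω| = 6810.2564 rpm)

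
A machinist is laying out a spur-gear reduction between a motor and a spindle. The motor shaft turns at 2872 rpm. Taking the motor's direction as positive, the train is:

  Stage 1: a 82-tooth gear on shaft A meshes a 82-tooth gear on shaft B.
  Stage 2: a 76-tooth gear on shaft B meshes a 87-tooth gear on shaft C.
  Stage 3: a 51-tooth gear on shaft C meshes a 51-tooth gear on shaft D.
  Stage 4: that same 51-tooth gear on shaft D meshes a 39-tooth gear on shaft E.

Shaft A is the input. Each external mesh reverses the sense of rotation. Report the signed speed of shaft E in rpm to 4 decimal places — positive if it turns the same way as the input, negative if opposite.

Stage 1 [82T→82T]: ω = 2872.0000×82/82 = 2872.0000 rpm, dir flips to −; running = −2872.0000
Stage 2 [76T→87T]: ω = 2872.0000×76/87 = 2508.8736 rpm, dir flips to +; running = +2508.8736
Stage 3 [51T→51T]: ω = 2508.8736×51/51 = 2508.8736 rpm, dir flips to −; running = −2508.8736
Stage 4 [51T→39T]: ω = 2508.8736×51/39 = 3280.8347 rpm, dir flips to +; running = +3280.8347

+3280.8347 rpm (same as input, |ω| = 3280.8347 rpm)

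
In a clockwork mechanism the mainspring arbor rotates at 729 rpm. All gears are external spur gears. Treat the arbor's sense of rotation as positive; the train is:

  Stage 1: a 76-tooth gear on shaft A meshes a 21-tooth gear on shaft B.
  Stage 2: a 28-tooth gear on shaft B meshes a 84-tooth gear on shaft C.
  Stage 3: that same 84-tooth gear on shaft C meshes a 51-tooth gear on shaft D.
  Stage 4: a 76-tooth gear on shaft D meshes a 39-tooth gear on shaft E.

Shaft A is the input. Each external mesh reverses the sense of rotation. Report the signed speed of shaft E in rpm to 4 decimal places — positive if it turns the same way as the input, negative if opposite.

Stage 1 [76T→21T]: ω = 729.0000×76/21 = 2638.2857 rpm, dir flips to −; running = −2638.2857
Stage 2 [28T→84T]: ω = 2638.2857×28/84 = 879.4286 rpm, dir flips to +; running = +879.4286
Stage 3 [84T→51T]: ω = 879.4286×84/51 = 1448.4706 rpm, dir flips to −; running = −1448.4706
Stage 4 [76T→39T]: ω = 1448.4706×76/39 = 2822.6606 rpm, dir flips to +; running = +2822.6606

+2822.6606 rpm (same as input, |ω| = 2822.6606 rpm)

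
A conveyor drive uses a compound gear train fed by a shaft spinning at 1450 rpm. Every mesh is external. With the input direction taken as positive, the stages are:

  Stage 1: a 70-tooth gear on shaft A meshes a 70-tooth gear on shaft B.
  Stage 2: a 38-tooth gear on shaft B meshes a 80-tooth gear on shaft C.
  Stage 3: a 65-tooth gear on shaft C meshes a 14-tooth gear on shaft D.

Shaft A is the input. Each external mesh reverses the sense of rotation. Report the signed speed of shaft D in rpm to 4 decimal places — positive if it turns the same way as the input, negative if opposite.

-3197.7679 rpm (opposite to input, |ω| = 3197.7679 rpm)

Stage 1 [70T→70T]: ω = 1450.0000×70/70 = 1450.0000 rpm, dir flips to −; running = −1450.0000
Stage 2 [38T→80T]: ω = 1450.0000×38/80 = 688.7500 rpm, dir flips to +; running = +688.7500
Stage 3 [65T→14T]: ω = 688.7500×65/14 = 3197.7679 rpm, dir flips to −; running = −3197.7679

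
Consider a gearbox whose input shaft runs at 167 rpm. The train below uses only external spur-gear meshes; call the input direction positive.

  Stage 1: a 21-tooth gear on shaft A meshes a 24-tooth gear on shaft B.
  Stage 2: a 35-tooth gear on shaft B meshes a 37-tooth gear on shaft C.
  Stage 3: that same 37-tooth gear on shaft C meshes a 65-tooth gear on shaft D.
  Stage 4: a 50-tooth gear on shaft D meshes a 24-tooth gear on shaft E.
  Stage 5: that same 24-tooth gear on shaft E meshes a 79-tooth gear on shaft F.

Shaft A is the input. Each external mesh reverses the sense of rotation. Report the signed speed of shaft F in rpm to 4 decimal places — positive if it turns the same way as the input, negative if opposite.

-49.7992 rpm (opposite to input, |ω| = 49.7992 rpm)

Stage 1 [21T→24T]: ω = 167.0000×21/24 = 146.1250 rpm, dir flips to −; running = −146.1250
Stage 2 [35T→37T]: ω = 146.1250×35/37 = 138.2264 rpm, dir flips to +; running = +138.2264
Stage 3 [37T→65T]: ω = 138.2264×37/65 = 78.6827 rpm, dir flips to −; running = −78.6827
Stage 4 [50T→24T]: ω = 78.6827×50/24 = 163.9223 rpm, dir flips to +; running = +163.9223
Stage 5 [24T→79T]: ω = 163.9223×24/79 = 49.7992 rpm, dir flips to −; running = −49.7992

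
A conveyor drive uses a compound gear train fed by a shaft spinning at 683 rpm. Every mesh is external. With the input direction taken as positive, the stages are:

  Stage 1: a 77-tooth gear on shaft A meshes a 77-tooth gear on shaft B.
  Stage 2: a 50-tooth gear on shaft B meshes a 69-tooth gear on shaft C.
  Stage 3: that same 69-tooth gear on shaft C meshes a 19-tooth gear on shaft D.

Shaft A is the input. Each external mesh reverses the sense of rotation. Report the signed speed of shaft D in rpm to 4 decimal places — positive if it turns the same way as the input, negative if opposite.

-1797.3684 rpm (opposite to input, |ω| = 1797.3684 rpm)

Stage 1 [77T→77T]: ω = 683.0000×77/77 = 683.0000 rpm, dir flips to −; running = −683.0000
Stage 2 [50T→69T]: ω = 683.0000×50/69 = 494.9275 rpm, dir flips to +; running = +494.9275
Stage 3 [69T→19T]: ω = 494.9275×69/19 = 1797.3684 rpm, dir flips to −; running = −1797.3684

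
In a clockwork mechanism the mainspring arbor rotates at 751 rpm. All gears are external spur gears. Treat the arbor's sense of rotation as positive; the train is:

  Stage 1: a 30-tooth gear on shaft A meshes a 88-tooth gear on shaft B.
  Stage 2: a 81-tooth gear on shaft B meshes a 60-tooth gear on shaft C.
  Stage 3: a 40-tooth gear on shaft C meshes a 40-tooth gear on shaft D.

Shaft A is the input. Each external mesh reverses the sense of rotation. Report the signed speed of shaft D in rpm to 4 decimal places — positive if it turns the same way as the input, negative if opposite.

Stage 1 [30T→88T]: ω = 751.0000×30/88 = 256.0227 rpm, dir flips to −; running = −256.0227
Stage 2 [81T→60T]: ω = 256.0227×81/60 = 345.6307 rpm, dir flips to +; running = +345.6307
Stage 3 [40T→40T]: ω = 345.6307×40/40 = 345.6307 rpm, dir flips to −; running = −345.6307

-345.6307 rpm (opposite to input, |ω| = 345.6307 rpm)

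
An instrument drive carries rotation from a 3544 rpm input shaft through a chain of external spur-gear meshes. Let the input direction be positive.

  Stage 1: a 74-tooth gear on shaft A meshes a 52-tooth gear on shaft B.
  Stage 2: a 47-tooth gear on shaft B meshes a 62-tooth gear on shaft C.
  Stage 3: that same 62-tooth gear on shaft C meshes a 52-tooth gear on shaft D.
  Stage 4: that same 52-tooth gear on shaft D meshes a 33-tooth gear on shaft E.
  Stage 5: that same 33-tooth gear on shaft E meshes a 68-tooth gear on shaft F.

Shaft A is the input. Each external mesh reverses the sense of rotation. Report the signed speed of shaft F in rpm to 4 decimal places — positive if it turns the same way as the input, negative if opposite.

-3485.8688 rpm (opposite to input, |ω| = 3485.8688 rpm)

Stage 1 [74T→52T]: ω = 3544.0000×74/52 = 5043.3846 rpm, dir flips to −; running = −5043.3846
Stage 2 [47T→62T]: ω = 5043.3846×47/62 = 3823.2109 rpm, dir flips to +; running = +3823.2109
Stage 3 [62T→52T]: ω = 3823.2109×62/52 = 4558.4438 rpm, dir flips to −; running = −4558.4438
Stage 4 [52T→33T]: ω = 4558.4438×52/33 = 7183.0023 rpm, dir flips to +; running = +7183.0023
Stage 5 [33T→68T]: ω = 7183.0023×33/68 = 3485.8688 rpm, dir flips to −; running = −3485.8688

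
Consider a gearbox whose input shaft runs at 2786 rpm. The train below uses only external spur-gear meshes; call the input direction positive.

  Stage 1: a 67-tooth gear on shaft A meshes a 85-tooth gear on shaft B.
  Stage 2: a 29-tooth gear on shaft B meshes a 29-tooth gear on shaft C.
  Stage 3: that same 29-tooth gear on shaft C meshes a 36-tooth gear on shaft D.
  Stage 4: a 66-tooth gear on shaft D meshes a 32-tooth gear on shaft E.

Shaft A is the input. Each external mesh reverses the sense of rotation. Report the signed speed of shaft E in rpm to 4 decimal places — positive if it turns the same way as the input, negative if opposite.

+3648.6016 rpm (same as input, |ω| = 3648.6016 rpm)

Stage 1 [67T→85T]: ω = 2786.0000×67/85 = 2196.0235 rpm, dir flips to −; running = −2196.0235
Stage 2 [29T→29T]: ω = 2196.0235×29/29 = 2196.0235 rpm, dir flips to +; running = +2196.0235
Stage 3 [29T→36T]: ω = 2196.0235×29/36 = 1769.0190 rpm, dir flips to −; running = −1769.0190
Stage 4 [66T→32T]: ω = 1769.0190×66/32 = 3648.6016 rpm, dir flips to +; running = +3648.6016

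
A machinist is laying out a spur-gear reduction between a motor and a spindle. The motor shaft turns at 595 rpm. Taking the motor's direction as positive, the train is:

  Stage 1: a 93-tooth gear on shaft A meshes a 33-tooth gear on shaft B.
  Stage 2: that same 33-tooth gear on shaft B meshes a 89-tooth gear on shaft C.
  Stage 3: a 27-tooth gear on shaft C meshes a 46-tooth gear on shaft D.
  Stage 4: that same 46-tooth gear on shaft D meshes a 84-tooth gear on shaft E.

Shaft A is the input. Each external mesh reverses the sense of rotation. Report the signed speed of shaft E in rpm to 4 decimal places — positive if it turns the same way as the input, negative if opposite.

Stage 1 [93T→33T]: ω = 595.0000×93/33 = 1676.8182 rpm, dir flips to −; running = −1676.8182
Stage 2 [33T→89T]: ω = 1676.8182×33/89 = 621.7416 rpm, dir flips to +; running = +621.7416
Stage 3 [27T→46T]: ω = 621.7416×27/46 = 364.9353 rpm, dir flips to −; running = −364.9353
Stage 4 [46T→84T]: ω = 364.9353×46/84 = 199.8455 rpm, dir flips to +; running = +199.8455

+199.8455 rpm (same as input, |ω| = 199.8455 rpm)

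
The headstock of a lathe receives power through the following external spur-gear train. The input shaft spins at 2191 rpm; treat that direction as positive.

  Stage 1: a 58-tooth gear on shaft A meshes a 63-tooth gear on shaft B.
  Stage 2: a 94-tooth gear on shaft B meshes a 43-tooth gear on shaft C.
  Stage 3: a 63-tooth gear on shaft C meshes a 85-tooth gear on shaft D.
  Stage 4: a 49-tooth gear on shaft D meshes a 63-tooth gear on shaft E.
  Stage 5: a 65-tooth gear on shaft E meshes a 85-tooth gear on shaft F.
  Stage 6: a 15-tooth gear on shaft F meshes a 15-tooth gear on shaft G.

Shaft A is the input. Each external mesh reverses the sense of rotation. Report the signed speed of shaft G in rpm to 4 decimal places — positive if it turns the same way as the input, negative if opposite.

+1943.8413 rpm (same as input, |ω| = 1943.8413 rpm)

Stage 1 [58T→63T]: ω = 2191.0000×58/63 = 2017.1111 rpm, dir flips to −; running = −2017.1111
Stage 2 [94T→43T]: ω = 2017.1111×94/43 = 4409.4987 rpm, dir flips to +; running = +4409.4987
Stage 3 [63T→85T]: ω = 4409.4987×63/85 = 3268.2167 rpm, dir flips to −; running = −3268.2167
Stage 4 [49T→63T]: ω = 3268.2167×49/63 = 2541.9463 rpm, dir flips to +; running = +2541.9463
Stage 5 [65T→85T]: ω = 2541.9463×65/85 = 1943.8413 rpm, dir flips to −; running = −1943.8413
Stage 6 [15T→15T]: ω = 1943.8413×15/15 = 1943.8413 rpm, dir flips to +; running = +1943.8413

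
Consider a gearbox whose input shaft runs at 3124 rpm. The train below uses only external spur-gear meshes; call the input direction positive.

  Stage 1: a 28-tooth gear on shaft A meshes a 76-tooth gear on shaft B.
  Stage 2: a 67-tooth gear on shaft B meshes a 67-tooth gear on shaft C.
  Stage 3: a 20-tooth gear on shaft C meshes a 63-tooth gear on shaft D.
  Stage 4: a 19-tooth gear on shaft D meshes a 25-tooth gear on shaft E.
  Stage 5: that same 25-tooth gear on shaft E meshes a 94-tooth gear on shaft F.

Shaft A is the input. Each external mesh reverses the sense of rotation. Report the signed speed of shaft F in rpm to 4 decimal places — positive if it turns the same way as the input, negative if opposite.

-73.8534 rpm (opposite to input, |ω| = 73.8534 rpm)

Stage 1 [28T→76T]: ω = 3124.0000×28/76 = 1150.9474 rpm, dir flips to −; running = −1150.9474
Stage 2 [67T→67T]: ω = 1150.9474×67/67 = 1150.9474 rpm, dir flips to +; running = +1150.9474
Stage 3 [20T→63T]: ω = 1150.9474×20/63 = 365.3801 rpm, dir flips to −; running = −365.3801
Stage 4 [19T→25T]: ω = 365.3801×19/25 = 277.6889 rpm, dir flips to +; running = +277.6889
Stage 5 [25T→94T]: ω = 277.6889×25/94 = 73.8534 rpm, dir flips to −; running = −73.8534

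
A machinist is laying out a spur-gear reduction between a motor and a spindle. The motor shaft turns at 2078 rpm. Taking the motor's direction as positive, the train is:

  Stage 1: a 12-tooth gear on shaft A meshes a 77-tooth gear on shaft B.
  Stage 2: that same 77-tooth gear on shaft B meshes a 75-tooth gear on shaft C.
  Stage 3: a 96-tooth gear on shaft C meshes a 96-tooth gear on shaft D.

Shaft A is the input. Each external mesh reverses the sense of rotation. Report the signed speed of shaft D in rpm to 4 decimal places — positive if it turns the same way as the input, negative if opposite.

-332.4800 rpm (opposite to input, |ω| = 332.4800 rpm)

Stage 1 [12T→77T]: ω = 2078.0000×12/77 = 323.8442 rpm, dir flips to −; running = −323.8442
Stage 2 [77T→75T]: ω = 323.8442×77/75 = 332.4800 rpm, dir flips to +; running = +332.4800
Stage 3 [96T→96T]: ω = 332.4800×96/96 = 332.4800 rpm, dir flips to −; running = −332.4800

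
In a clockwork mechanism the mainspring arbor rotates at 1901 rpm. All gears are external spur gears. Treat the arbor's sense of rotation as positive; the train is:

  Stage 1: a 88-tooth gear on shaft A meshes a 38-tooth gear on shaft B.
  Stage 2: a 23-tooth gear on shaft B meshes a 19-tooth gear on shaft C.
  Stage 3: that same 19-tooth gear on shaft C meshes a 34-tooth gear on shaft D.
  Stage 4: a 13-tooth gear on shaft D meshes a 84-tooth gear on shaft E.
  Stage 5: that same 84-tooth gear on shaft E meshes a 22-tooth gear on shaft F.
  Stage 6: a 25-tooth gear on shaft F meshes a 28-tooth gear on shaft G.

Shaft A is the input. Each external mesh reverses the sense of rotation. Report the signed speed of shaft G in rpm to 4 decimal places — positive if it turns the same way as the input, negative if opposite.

+1571.2047 rpm (same as input, |ω| = 1571.2047 rpm)

Stage 1 [88T→38T]: ω = 1901.0000×88/38 = 4402.3158 rpm, dir flips to −; running = −4402.3158
Stage 2 [23T→19T]: ω = 4402.3158×23/19 = 5329.1191 rpm, dir flips to +; running = +5329.1191
Stage 3 [19T→34T]: ω = 5329.1191×19/34 = 2978.0372 rpm, dir flips to −; running = −2978.0372
Stage 4 [13T→84T]: ω = 2978.0372×13/84 = 460.8867 rpm, dir flips to +; running = +460.8867
Stage 5 [84T→22T]: ω = 460.8867×84/22 = 1759.7492 rpm, dir flips to −; running = −1759.7492
Stage 6 [25T→28T]: ω = 1759.7492×25/28 = 1571.2047 rpm, dir flips to +; running = +1571.2047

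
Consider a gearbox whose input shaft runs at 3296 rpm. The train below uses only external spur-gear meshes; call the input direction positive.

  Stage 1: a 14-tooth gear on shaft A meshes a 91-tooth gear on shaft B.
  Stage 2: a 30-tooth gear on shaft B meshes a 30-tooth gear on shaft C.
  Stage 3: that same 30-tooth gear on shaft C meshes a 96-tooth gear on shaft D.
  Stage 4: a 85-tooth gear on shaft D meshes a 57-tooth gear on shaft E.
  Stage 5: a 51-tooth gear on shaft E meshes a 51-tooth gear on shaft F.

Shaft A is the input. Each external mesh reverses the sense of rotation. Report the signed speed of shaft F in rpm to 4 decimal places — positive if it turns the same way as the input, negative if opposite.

-236.3023 rpm (opposite to input, |ω| = 236.3023 rpm)

Stage 1 [14T→91T]: ω = 3296.0000×14/91 = 507.0769 rpm, dir flips to −; running = −507.0769
Stage 2 [30T→30T]: ω = 507.0769×30/30 = 507.0769 rpm, dir flips to +; running = +507.0769
Stage 3 [30T→96T]: ω = 507.0769×30/96 = 158.4615 rpm, dir flips to −; running = −158.4615
Stage 4 [85T→57T]: ω = 158.4615×85/57 = 236.3023 rpm, dir flips to +; running = +236.3023
Stage 5 [51T→51T]: ω = 236.3023×51/51 = 236.3023 rpm, dir flips to −; running = −236.3023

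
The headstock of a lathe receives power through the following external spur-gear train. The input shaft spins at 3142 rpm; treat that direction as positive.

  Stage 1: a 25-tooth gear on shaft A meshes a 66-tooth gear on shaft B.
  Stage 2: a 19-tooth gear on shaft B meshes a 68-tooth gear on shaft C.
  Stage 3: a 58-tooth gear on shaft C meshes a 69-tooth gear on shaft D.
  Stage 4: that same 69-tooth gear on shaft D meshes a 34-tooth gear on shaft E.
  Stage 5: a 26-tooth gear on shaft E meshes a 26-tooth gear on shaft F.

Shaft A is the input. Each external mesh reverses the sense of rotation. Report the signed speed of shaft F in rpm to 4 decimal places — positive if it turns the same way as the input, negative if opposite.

-567.2781 rpm (opposite to input, |ω| = 567.2781 rpm)

Stage 1 [25T→66T]: ω = 3142.0000×25/66 = 1190.1515 rpm, dir flips to −; running = −1190.1515
Stage 2 [19T→68T]: ω = 1190.1515×19/68 = 332.5423 rpm, dir flips to +; running = +332.5423
Stage 3 [58T→69T]: ω = 332.5423×58/69 = 279.5283 rpm, dir flips to −; running = −279.5283
Stage 4 [69T→34T]: ω = 279.5283×69/34 = 567.2781 rpm, dir flips to +; running = +567.2781
Stage 5 [26T→26T]: ω = 567.2781×26/26 = 567.2781 rpm, dir flips to −; running = −567.2781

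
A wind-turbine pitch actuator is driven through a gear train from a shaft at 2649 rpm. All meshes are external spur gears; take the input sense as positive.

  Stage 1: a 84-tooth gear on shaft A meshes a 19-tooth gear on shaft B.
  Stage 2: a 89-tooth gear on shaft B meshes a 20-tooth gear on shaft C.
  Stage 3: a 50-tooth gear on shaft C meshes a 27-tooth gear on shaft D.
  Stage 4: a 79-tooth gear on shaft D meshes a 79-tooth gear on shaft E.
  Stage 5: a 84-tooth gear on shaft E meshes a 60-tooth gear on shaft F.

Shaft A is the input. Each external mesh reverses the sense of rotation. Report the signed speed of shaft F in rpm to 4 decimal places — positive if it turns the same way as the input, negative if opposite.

Stage 1 [84T→19T]: ω = 2649.0000×84/19 = 11711.3684 rpm, dir flips to −; running = −11711.3684
Stage 2 [89T→20T]: ω = 11711.3684×89/20 = 52115.5895 rpm, dir flips to +; running = +52115.5895
Stage 3 [50T→27T]: ω = 52115.5895×50/27 = 96510.3509 rpm, dir flips to −; running = −96510.3509
Stage 4 [79T→79T]: ω = 96510.3509×79/79 = 96510.3509 rpm, dir flips to +; running = +96510.3509
Stage 5 [84T→60T]: ω = 96510.3509×84/60 = 135114.4912 rpm, dir flips to −; running = −135114.4912

-135114.4912 rpm (opposite to input, |ω| = 135114.4912 rpm)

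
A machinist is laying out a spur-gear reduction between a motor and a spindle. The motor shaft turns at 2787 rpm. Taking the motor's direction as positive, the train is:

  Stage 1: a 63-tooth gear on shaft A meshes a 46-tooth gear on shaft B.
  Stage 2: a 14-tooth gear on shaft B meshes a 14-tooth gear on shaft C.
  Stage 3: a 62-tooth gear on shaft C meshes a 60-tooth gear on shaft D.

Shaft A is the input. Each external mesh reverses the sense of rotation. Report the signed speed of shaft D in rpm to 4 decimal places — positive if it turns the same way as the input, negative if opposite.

-3944.2109 rpm (opposite to input, |ω| = 3944.2109 rpm)

Stage 1 [63T→46T]: ω = 2787.0000×63/46 = 3816.9783 rpm, dir flips to −; running = −3816.9783
Stage 2 [14T→14T]: ω = 3816.9783×14/14 = 3816.9783 rpm, dir flips to +; running = +3816.9783
Stage 3 [62T→60T]: ω = 3816.9783×62/60 = 3944.2109 rpm, dir flips to −; running = −3944.2109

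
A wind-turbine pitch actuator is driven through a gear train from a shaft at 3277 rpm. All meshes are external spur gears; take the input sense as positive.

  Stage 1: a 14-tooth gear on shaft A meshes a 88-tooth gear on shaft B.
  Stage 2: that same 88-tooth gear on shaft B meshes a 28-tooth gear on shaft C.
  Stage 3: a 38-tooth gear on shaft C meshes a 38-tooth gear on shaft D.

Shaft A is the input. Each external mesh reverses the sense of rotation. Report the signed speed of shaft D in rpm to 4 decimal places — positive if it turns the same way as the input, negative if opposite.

Stage 1 [14T→88T]: ω = 3277.0000×14/88 = 521.3409 rpm, dir flips to −; running = −521.3409
Stage 2 [88T→28T]: ω = 521.3409×88/28 = 1638.5000 rpm, dir flips to +; running = +1638.5000
Stage 3 [38T→38T]: ω = 1638.5000×38/38 = 1638.5000 rpm, dir flips to −; running = −1638.5000

-1638.5000 rpm (opposite to input, |ω| = 1638.5000 rpm)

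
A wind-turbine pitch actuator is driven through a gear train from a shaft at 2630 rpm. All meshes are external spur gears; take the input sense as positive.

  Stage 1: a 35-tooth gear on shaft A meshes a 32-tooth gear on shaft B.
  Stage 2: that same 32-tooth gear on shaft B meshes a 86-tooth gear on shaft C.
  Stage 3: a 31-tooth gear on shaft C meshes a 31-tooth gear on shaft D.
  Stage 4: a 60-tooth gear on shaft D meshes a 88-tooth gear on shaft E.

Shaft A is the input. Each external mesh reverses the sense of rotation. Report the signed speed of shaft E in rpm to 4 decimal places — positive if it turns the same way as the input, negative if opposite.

+729.7833 rpm (same as input, |ω| = 729.7833 rpm)

Stage 1 [35T→32T]: ω = 2630.0000×35/32 = 2876.5625 rpm, dir flips to −; running = −2876.5625
Stage 2 [32T→86T]: ω = 2876.5625×32/86 = 1070.3488 rpm, dir flips to +; running = +1070.3488
Stage 3 [31T→31T]: ω = 1070.3488×31/31 = 1070.3488 rpm, dir flips to −; running = −1070.3488
Stage 4 [60T→88T]: ω = 1070.3488×60/88 = 729.7833 rpm, dir flips to +; running = +729.7833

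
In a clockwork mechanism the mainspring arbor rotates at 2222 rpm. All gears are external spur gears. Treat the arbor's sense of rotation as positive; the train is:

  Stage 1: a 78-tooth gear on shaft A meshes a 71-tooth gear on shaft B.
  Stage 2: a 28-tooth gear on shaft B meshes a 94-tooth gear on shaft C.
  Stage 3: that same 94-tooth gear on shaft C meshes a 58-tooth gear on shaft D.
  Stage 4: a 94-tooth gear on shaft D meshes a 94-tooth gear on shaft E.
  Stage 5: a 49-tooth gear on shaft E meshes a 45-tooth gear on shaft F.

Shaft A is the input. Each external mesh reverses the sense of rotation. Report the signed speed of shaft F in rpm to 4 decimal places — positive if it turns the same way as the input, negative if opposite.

-1283.1987 rpm (opposite to input, |ω| = 1283.1987 rpm)

Stage 1 [78T→71T]: ω = 2222.0000×78/71 = 2441.0704 rpm, dir flips to −; running = −2441.0704
Stage 2 [28T→94T]: ω = 2441.0704×28/94 = 727.1274 rpm, dir flips to +; running = +727.1274
Stage 3 [94T→58T]: ω = 727.1274×94/58 = 1178.4478 rpm, dir flips to −; running = −1178.4478
Stage 4 [94T→94T]: ω = 1178.4478×94/94 = 1178.4478 rpm, dir flips to +; running = +1178.4478
Stage 5 [49T→45T]: ω = 1178.4478×49/45 = 1283.1987 rpm, dir flips to −; running = −1283.1987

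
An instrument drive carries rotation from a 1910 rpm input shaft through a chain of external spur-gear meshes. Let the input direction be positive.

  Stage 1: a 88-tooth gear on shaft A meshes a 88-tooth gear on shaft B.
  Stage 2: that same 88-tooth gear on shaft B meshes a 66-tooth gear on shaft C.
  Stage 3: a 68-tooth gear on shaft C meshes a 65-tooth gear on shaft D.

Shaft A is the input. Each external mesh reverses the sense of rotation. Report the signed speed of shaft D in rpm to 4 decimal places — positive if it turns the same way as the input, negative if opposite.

Stage 1 [88T→88T]: ω = 1910.0000×88/88 = 1910.0000 rpm, dir flips to −; running = −1910.0000
Stage 2 [88T→66T]: ω = 1910.0000×88/66 = 2546.6667 rpm, dir flips to +; running = +2546.6667
Stage 3 [68T→65T]: ω = 2546.6667×68/65 = 2664.2051 rpm, dir flips to −; running = −2664.2051

-2664.2051 rpm (opposite to input, |ω| = 2664.2051 rpm)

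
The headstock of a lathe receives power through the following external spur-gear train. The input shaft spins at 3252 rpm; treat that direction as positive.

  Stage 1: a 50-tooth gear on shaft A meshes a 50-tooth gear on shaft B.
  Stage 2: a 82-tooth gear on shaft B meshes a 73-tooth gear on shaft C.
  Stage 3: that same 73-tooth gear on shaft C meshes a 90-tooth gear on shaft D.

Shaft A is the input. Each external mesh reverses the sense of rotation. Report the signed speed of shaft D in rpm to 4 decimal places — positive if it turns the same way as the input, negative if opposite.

-2962.9333 rpm (opposite to input, |ω| = 2962.9333 rpm)

Stage 1 [50T→50T]: ω = 3252.0000×50/50 = 3252.0000 rpm, dir flips to −; running = −3252.0000
Stage 2 [82T→73T]: ω = 3252.0000×82/73 = 3652.9315 rpm, dir flips to +; running = +3652.9315
Stage 3 [73T→90T]: ω = 3652.9315×73/90 = 2962.9333 rpm, dir flips to −; running = −2962.9333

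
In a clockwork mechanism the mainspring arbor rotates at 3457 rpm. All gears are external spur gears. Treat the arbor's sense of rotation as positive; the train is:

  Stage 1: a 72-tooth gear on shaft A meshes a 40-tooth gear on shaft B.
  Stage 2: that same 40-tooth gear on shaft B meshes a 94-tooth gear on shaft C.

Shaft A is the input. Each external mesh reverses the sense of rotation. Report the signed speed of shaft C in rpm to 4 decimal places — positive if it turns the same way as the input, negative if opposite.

+2647.9149 rpm (same as input, |ω| = 2647.9149 rpm)

Stage 1 [72T→40T]: ω = 3457.0000×72/40 = 6222.6000 rpm, dir flips to −; running = −6222.6000
Stage 2 [40T→94T]: ω = 6222.6000×40/94 = 2647.9149 rpm, dir flips to +; running = +2647.9149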